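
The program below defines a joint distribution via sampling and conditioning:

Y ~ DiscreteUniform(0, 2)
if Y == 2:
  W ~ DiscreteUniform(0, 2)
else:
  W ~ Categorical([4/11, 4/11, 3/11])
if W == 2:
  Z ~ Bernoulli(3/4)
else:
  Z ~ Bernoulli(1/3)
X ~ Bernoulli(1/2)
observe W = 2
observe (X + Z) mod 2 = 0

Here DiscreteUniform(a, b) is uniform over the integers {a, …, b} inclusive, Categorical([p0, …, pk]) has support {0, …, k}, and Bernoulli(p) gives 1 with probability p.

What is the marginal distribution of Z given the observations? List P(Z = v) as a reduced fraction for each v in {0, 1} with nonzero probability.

Enumerate traces; 6 have nonzero weight after conditioning:
  (Y=0, W=2, Z=0, X=0) weight 1/88
  (Y=0, W=2, Z=1, X=1) weight 3/88
  (Y=1, W=2, Z=0, X=0) weight 1/88
  (Y=1, W=2, Z=1, X=1) weight 3/88
  (Y=2, W=2, Z=0, X=0) weight 1/72
  (Y=2, W=2, Z=1, X=1) weight 1/24
Group by Z:
  weight(Z=0) = 29/792
  weight(Z=1) = 29/264
Total weight = 29/792 + 29/264 = 29/198
P(Z=0 | obs) = 29/792 / 29/198 = 1/4
P(Z=1 | obs) = 29/264 / 29/198 = 3/4

P(Z=0) = 1/4, P(Z=1) = 3/4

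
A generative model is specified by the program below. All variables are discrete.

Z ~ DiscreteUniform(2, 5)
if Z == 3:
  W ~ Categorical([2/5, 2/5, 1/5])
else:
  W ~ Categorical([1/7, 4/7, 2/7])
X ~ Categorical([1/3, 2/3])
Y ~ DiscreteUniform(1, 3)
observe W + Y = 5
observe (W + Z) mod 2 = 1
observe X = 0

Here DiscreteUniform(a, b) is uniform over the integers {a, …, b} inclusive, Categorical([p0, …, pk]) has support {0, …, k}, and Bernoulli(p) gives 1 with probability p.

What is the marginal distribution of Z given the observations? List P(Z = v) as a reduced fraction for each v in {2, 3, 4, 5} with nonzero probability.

Enumerate traces; 2 have nonzero weight after conditioning:
  (Z=3, W=2, X=0, Y=3) weight 1/180
  (Z=5, W=2, X=0, Y=3) weight 1/126
Group by Z:
  weight(Z=3) = 1/180
  weight(Z=5) = 1/126
Total weight = 1/180 + 1/126 = 17/1260
P(Z=3 | obs) = 1/180 / 17/1260 = 7/17
P(Z=5 | obs) = 1/126 / 17/1260 = 10/17

P(Z=3) = 7/17, P(Z=5) = 10/17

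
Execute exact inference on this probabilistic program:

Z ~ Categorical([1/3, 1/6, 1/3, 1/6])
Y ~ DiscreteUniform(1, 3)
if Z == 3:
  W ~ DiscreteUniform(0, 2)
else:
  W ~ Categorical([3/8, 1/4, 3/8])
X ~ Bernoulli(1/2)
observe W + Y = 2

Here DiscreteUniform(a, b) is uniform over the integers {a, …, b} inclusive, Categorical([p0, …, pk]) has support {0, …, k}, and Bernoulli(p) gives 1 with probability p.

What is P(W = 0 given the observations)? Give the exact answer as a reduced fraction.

Enumerate traces; 16 have nonzero weight after conditioning:
  (Z=0, Y=1, W=1, X=0) weight 1/72
  (Z=0, Y=1, W=1, X=1) weight 1/72
  (Z=0, Y=2, W=0, X=0) weight 1/48
  (Z=0, Y=2, W=0, X=1) weight 1/48
  (Z=1, Y=1, W=1, X=0) weight 1/144
  (Z=1, Y=1, W=1, X=1) weight 1/144
  (Z=1, Y=2, W=0, X=0) weight 1/96
  (Z=1, Y=2, W=0, X=1) weight 1/96
  … 8 more
Group by W:
  weight(W=0) = 53/432
  weight(W=1) = 19/216
Total weight = 53/432 + 19/216 = 91/432
P(W=0 | obs) = 53/432 / 91/432 = 53/91
P(W=1 | obs) = 19/216 / 91/432 = 38/91

P(W = 0 | obs) = 53/91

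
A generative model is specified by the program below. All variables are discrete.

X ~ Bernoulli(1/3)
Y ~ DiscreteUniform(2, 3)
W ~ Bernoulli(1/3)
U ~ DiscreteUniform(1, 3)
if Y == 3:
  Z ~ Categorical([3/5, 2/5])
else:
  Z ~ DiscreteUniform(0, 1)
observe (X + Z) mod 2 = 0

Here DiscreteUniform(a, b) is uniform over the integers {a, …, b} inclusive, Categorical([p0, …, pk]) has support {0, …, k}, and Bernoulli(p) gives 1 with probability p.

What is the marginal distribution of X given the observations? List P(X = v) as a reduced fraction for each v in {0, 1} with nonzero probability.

P(X=0) = 22/31, P(X=1) = 9/31

Enumerate traces; 24 have nonzero weight after conditioning:
  (X=0, Y=2, W=0, U=1, Z=0) weight 1/27
  (X=0, Y=2, W=0, U=2, Z=0) weight 1/27
  (X=0, Y=2, W=0, U=3, Z=0) weight 1/27
  (X=0, Y=2, W=1, U=1, Z=0) weight 1/54
  (X=0, Y=2, W=1, U=2, Z=0) weight 1/54
  (X=0, Y=2, W=1, U=3, Z=0) weight 1/54
  (X=0, Y=3, W=0, U=1, Z=0) weight 2/45
  (X=0, Y=3, W=0, U=2, Z=0) weight 2/45
  (X=1, Y=2, W=0, U=1, Z=1) weight 1/54
  … 15 more
Group by X:
  weight(X=0) = 11/30
  weight(X=1) = 3/20
Total weight = 11/30 + 3/20 = 31/60
P(X=0 | obs) = 11/30 / 31/60 = 22/31
P(X=1 | obs) = 3/20 / 31/60 = 9/31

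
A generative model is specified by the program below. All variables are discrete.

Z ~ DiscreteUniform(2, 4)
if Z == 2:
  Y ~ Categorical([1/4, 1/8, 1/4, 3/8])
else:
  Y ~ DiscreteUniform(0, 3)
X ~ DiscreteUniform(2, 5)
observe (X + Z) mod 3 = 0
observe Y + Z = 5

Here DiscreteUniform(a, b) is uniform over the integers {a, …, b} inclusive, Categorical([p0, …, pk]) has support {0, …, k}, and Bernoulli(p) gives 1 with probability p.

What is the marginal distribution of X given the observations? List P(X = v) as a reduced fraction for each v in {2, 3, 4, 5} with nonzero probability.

P(X=2) = 2/9, P(X=3) = 2/9, P(X=4) = 1/3, P(X=5) = 2/9

Enumerate traces; 4 have nonzero weight after conditioning:
  (Z=2, Y=3, X=4) weight 1/32
  (Z=3, Y=2, X=3) weight 1/48
  (Z=4, Y=1, X=2) weight 1/48
  (Z=4, Y=1, X=5) weight 1/48
Group by X:
  weight(X=2) = 1/48
  weight(X=3) = 1/48
  weight(X=4) = 1/32
  weight(X=5) = 1/48
Total weight = 1/48 + 1/48 + 1/32 + 1/48 = 3/32
P(X=2 | obs) = 1/48 / 3/32 = 2/9
P(X=3 | obs) = 1/48 / 3/32 = 2/9
P(X=4 | obs) = 1/32 / 3/32 = 1/3
P(X=5 | obs) = 1/48 / 3/32 = 2/9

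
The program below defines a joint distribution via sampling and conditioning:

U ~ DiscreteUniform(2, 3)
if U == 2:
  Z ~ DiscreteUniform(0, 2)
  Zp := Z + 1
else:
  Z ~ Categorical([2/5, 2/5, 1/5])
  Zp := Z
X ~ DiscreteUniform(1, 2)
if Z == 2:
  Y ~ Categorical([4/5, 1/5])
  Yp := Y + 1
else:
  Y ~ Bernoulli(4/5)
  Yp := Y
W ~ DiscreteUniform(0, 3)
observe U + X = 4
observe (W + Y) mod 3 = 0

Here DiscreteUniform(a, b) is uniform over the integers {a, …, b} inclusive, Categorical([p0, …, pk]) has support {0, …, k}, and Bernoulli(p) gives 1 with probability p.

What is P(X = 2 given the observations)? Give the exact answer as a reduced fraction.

P(X = 2 | obs) = 35/68

Enumerate traces; 18 have nonzero weight after conditioning:
  (U=2, Z=0, X=2, Y=0, W=0) weight 1/240
  (U=2, Z=0, X=2, Y=0, W=3) weight 1/240
  (U=2, Z=0, X=2, Y=1, W=2) weight 1/60
  (U=2, Z=1, X=2, Y=0, W=0) weight 1/240
  (U=2, Z=1, X=2, Y=0, W=3) weight 1/240
  (U=2, Z=1, X=2, Y=1, W=2) weight 1/60
  (U=2, Z=2, X=2, Y=0, W=0) weight 1/60
  (U=2, Z=2, X=2, Y=0, W=3) weight 1/60
  (U=3, Z=0, X=1, Y=0, W=0) weight 1/200
  … 9 more
Group by X:
  weight(X=1) = 33/400
  weight(X=2) = 7/80
Total weight = 33/400 + 7/80 = 17/100
P(X=1 | obs) = 33/400 / 17/100 = 33/68
P(X=2 | obs) = 7/80 / 17/100 = 35/68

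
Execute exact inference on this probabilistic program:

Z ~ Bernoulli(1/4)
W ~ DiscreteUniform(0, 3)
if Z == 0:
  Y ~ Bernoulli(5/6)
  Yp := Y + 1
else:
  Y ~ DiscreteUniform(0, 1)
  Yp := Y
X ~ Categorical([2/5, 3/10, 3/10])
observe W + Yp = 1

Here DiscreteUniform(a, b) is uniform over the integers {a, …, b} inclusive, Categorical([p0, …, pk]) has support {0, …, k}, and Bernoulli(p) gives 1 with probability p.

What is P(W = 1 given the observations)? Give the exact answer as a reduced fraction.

P(W = 1 | obs) = 1/3

Enumerate traces; 9 have nonzero weight after conditioning:
  (Z=0, W=0, Y=0, X=0) weight 1/80
  (Z=0, W=0, Y=0, X=1) weight 3/320
  (Z=0, W=0, Y=0, X=2) weight 3/320
  (Z=1, W=0, Y=1, X=0) weight 1/80
  (Z=1, W=0, Y=1, X=1) weight 3/320
  (Z=1, W=0, Y=1, X=2) weight 3/320
  (Z=1, W=1, Y=0, X=0) weight 1/80
  (Z=1, W=1, Y=0, X=1) weight 3/320
  … 1 more
Group by W:
  weight(W=0) = 1/16
  weight(W=1) = 1/32
Total weight = 1/16 + 1/32 = 3/32
P(W=0 | obs) = 1/16 / 3/32 = 2/3
P(W=1 | obs) = 1/32 / 3/32 = 1/3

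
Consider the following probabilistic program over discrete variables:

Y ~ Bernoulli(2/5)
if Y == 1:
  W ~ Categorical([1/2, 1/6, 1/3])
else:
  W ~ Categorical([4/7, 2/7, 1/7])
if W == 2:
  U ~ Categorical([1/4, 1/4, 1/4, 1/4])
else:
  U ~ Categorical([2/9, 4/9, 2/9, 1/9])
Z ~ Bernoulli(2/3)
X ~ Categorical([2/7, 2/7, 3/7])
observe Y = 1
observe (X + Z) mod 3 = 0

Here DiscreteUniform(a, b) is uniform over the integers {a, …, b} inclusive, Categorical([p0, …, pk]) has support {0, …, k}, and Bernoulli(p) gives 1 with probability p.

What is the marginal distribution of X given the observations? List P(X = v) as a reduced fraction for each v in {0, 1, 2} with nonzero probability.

Enumerate traces; 24 have nonzero weight after conditioning:
  (Y=1, W=0, U=0, Z=0, X=0) weight 4/945
  (Y=1, W=0, U=0, Z=1, X=2) weight 4/315
  (Y=1, W=0, U=1, Z=0, X=0) weight 8/945
  (Y=1, W=0, U=1, Z=1, X=2) weight 8/315
  (Y=1, W=0, U=2, Z=0, X=0) weight 4/945
  (Y=1, W=0, U=2, Z=1, X=2) weight 4/315
  (Y=1, W=0, U=3, Z=0, X=0) weight 2/945
  (Y=1, W=0, U=3, Z=1, X=2) weight 2/315
  … 16 more
Group by X:
  weight(X=0) = 4/105
  weight(X=2) = 4/35
Total weight = 4/105 + 4/35 = 16/105
P(X=0 | obs) = 4/105 / 16/105 = 1/4
P(X=2 | obs) = 4/35 / 16/105 = 3/4

P(X=0) = 1/4, P(X=2) = 3/4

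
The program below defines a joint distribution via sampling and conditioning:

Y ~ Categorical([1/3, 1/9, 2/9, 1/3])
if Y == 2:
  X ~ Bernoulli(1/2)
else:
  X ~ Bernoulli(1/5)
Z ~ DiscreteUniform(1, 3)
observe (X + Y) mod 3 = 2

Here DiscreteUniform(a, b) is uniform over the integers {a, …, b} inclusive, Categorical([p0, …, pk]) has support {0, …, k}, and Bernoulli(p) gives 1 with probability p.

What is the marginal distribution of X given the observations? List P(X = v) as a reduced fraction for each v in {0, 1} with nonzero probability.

Enumerate traces; 6 have nonzero weight after conditioning:
  (Y=1, X=1, Z=1) weight 1/135
  (Y=1, X=1, Z=2) weight 1/135
  (Y=1, X=1, Z=3) weight 1/135
  (Y=2, X=0, Z=1) weight 1/27
  (Y=2, X=0, Z=2) weight 1/27
  (Y=2, X=0, Z=3) weight 1/27
Group by X:
  weight(X=0) = 1/9
  weight(X=1) = 1/45
Total weight = 1/9 + 1/45 = 2/15
P(X=0 | obs) = 1/9 / 2/15 = 5/6
P(X=1 | obs) = 1/45 / 2/15 = 1/6

P(X=0) = 5/6, P(X=1) = 1/6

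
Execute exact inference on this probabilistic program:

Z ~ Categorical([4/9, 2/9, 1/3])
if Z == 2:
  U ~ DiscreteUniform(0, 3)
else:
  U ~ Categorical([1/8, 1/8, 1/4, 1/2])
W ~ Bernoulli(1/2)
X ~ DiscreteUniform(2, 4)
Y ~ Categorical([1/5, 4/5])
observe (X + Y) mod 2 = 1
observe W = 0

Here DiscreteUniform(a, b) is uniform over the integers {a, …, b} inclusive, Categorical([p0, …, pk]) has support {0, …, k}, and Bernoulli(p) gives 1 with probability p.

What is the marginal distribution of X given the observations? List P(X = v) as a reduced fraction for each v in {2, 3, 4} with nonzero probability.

P(X=2) = 4/9, P(X=3) = 1/9, P(X=4) = 4/9

Enumerate traces; 36 have nonzero weight after conditioning:
  (Z=0, U=0, W=0, X=2, Y=1) weight 1/135
  (Z=0, U=0, W=0, X=3, Y=0) weight 1/540
  (Z=0, U=0, W=0, X=4, Y=1) weight 1/135
  (Z=0, U=1, W=0, X=2, Y=1) weight 1/135
  (Z=0, U=1, W=0, X=3, Y=0) weight 1/540
  (Z=0, U=1, W=0, X=4, Y=1) weight 1/135
  (Z=0, U=2, W=0, X=2, Y=1) weight 2/135
  (Z=0, U=2, W=0, X=3, Y=0) weight 1/270
  … 28 more
Group by X:
  weight(X=2) = 2/15
  weight(X=3) = 1/30
  weight(X=4) = 2/15
Total weight = 2/15 + 1/30 + 2/15 = 3/10
P(X=2 | obs) = 2/15 / 3/10 = 4/9
P(X=3 | obs) = 1/30 / 3/10 = 1/9
P(X=4 | obs) = 2/15 / 3/10 = 4/9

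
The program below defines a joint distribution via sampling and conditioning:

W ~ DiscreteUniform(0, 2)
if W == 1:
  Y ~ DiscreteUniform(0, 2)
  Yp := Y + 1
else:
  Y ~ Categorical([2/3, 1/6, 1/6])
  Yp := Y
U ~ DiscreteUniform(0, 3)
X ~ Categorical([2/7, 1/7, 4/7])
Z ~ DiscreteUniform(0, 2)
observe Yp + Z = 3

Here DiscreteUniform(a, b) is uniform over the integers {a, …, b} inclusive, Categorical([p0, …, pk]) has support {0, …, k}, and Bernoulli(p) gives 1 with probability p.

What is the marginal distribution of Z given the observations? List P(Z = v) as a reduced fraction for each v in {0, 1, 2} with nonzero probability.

Enumerate traces; 84 have nonzero weight after conditioning:
  (W=0, Y=1, U=0, X=0, Z=2) weight 1/756
  (W=0, Y=1, U=0, X=1, Z=2) weight 1/1512
  (W=0, Y=1, U=0, X=2, Z=2) weight 1/378
  (W=0, Y=1, U=1, X=0, Z=2) weight 1/756
  (W=0, Y=1, U=1, X=1, Z=2) weight 1/1512
  (W=0, Y=1, U=1, X=2, Z=2) weight 1/378
  (W=0, Y=1, U=2, X=0, Z=2) weight 1/756
  (W=0, Y=1, U=2, X=1, Z=2) weight 1/1512
  (W=0, Y=2, U=0, X=0, Z=1) weight 1/756
  (W=1, Y=2, U=0, X=0, Z=0) weight 1/378
  … 74 more
Group by Z:
  weight(Z=0) = 1/27
  weight(Z=1) = 2/27
  weight(Z=2) = 2/27
Total weight = 1/27 + 2/27 + 2/27 = 5/27
P(Z=0 | obs) = 1/27 / 5/27 = 1/5
P(Z=1 | obs) = 2/27 / 5/27 = 2/5
P(Z=2 | obs) = 2/27 / 5/27 = 2/5

P(Z=0) = 1/5, P(Z=1) = 2/5, P(Z=2) = 2/5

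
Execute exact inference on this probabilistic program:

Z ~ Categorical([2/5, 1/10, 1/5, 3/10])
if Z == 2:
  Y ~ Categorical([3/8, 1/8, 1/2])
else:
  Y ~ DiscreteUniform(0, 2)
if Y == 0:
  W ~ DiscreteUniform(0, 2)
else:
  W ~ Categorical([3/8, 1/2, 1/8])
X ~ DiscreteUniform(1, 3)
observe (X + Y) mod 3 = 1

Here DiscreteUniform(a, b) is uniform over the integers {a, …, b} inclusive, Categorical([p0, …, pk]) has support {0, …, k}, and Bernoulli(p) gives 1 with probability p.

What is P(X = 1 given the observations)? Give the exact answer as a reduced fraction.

Enumerate traces; 36 have nonzero weight after conditioning:
  (Z=0, Y=0, W=0, X=1) weight 2/135
  (Z=0, Y=0, W=1, X=1) weight 2/135
  (Z=0, Y=0, W=2, X=1) weight 2/135
  (Z=0, Y=1, W=0, X=3) weight 1/60
  (Z=0, Y=1, W=1, X=3) weight 1/45
  (Z=0, Y=1, W=2, X=3) weight 1/180
  (Z=0, Y=2, W=0, X=2) weight 1/60
  (Z=0, Y=2, W=1, X=2) weight 1/45
  … 28 more
Group by X:
  weight(X=1) = 41/360
  weight(X=2) = 11/90
  weight(X=3) = 7/72
Total weight = 41/360 + 11/90 + 7/72 = 1/3
P(X=1 | obs) = 41/360 / 1/3 = 41/120
P(X=2 | obs) = 11/90 / 1/3 = 11/30
P(X=3 | obs) = 7/72 / 1/3 = 7/24

P(X = 1 | obs) = 41/120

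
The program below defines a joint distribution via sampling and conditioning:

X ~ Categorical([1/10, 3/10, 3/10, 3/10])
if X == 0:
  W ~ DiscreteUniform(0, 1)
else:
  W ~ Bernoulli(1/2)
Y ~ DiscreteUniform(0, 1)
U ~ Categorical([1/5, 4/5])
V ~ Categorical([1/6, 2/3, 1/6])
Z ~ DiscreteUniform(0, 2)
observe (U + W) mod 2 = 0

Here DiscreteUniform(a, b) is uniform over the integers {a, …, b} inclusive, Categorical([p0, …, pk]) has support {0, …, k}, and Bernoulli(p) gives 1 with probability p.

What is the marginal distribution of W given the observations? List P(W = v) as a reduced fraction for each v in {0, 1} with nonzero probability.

Enumerate traces; 144 have nonzero weight after conditioning:
  (X=0, W=0, Y=0, U=0, V=0, Z=0) weight 1/3600
  (X=0, W=0, Y=0, U=0, V=0, Z=1) weight 1/3600
  (X=0, W=0, Y=0, U=0, V=0, Z=2) weight 1/3600
  (X=0, W=0, Y=0, U=0, V=1, Z=0) weight 1/900
  (X=0, W=0, Y=0, U=0, V=1, Z=1) weight 1/900
  (X=0, W=0, Y=0, U=0, V=1, Z=2) weight 1/900
  (X=0, W=0, Y=0, U=0, V=2, Z=0) weight 1/3600
  (X=0, W=0, Y=0, U=0, V=2, Z=1) weight 1/3600
  (X=0, W=1, Y=0, U=1, V=0, Z=0) weight 1/900
  … 135 more
Group by W:
  weight(W=0) = 1/10
  weight(W=1) = 2/5
Total weight = 1/10 + 2/5 = 1/2
P(W=0 | obs) = 1/10 / 1/2 = 1/5
P(W=1 | obs) = 2/5 / 1/2 = 4/5

P(W=0) = 1/5, P(W=1) = 4/5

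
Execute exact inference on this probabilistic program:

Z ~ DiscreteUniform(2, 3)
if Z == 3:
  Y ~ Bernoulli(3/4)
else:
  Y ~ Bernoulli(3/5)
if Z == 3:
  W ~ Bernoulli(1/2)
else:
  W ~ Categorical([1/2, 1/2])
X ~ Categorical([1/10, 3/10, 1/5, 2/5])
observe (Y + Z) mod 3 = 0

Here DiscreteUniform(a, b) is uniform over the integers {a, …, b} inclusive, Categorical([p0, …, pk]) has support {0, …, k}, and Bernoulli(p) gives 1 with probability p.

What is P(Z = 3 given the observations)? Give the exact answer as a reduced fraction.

Enumerate traces; 16 have nonzero weight after conditioning:
  (Z=2, Y=1, W=0, X=0) weight 3/200
  (Z=2, Y=1, W=0, X=1) weight 9/200
  (Z=2, Y=1, W=0, X=2) weight 3/100
  (Z=2, Y=1, W=0, X=3) weight 3/50
  (Z=2, Y=1, W=1, X=0) weight 3/200
  (Z=2, Y=1, W=1, X=1) weight 9/200
  (Z=2, Y=1, W=1, X=2) weight 3/100
  (Z=2, Y=1, W=1, X=3) weight 3/50
  (Z=3, Y=0, W=0, X=0) weight 1/160
  … 7 more
Group by Z:
  weight(Z=2) = 3/10
  weight(Z=3) = 1/8
Total weight = 3/10 + 1/8 = 17/40
P(Z=2 | obs) = 3/10 / 17/40 = 12/17
P(Z=3 | obs) = 1/8 / 17/40 = 5/17

P(Z = 3 | obs) = 5/17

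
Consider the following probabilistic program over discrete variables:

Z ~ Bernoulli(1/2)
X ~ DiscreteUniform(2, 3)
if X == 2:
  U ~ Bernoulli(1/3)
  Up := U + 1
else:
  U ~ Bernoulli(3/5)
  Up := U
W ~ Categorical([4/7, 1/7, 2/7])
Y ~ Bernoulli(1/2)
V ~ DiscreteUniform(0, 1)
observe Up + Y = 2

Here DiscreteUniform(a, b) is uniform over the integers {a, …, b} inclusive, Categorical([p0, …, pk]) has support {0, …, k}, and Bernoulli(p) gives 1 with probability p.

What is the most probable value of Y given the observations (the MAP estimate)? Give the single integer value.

Enumerate traces; 36 have nonzero weight after conditioning:
  (Z=0, X=2, U=0, W=0, Y=1, V=0) weight 1/42
  (Z=0, X=2, U=0, W=0, Y=1, V=1) weight 1/42
  (Z=0, X=2, U=0, W=1, Y=1, V=0) weight 1/168
  (Z=0, X=2, U=0, W=1, Y=1, V=1) weight 1/168
  (Z=0, X=2, U=0, W=2, Y=1, V=0) weight 1/84
  (Z=0, X=2, U=0, W=2, Y=1, V=1) weight 1/84
  (Z=0, X=2, U=1, W=0, Y=0, V=0) weight 1/84
  (Z=0, X=2, U=1, W=0, Y=0, V=1) weight 1/84
  … 28 more
Group by Y:
  weight(Y=0) = 1/12
  weight(Y=1) = 19/60
Total weight = 1/12 + 19/60 = 2/5
P(Y=0 | obs) = 1/12 / 2/5 = 5/24
P(Y=1 | obs) = 19/60 / 2/5 = 19/24
argmax = 1

argmax_v P(Y = v | obs) = 1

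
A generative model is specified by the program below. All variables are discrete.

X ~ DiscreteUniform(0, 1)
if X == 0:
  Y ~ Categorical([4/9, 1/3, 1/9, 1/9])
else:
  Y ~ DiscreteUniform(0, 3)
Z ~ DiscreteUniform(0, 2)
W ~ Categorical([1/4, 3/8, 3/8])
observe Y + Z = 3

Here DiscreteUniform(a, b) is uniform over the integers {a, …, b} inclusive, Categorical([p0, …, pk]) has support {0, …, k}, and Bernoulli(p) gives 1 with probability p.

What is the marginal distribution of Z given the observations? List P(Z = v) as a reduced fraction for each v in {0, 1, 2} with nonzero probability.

Enumerate traces; 18 have nonzero weight after conditioning:
  (X=0, Y=1, Z=2, W=0) weight 1/72
  (X=0, Y=1, Z=2, W=1) weight 1/48
  (X=0, Y=1, Z=2, W=2) weight 1/48
  (X=0, Y=2, Z=1, W=0) weight 1/216
  (X=0, Y=2, Z=1, W=1) weight 1/144
  (X=0, Y=2, Z=1, W=2) weight 1/144
  (X=0, Y=3, Z=0, W=0) weight 1/216
  (X=0, Y=3, Z=0, W=1) weight 1/144
  … 10 more
Group by Z:
  weight(Z=0) = 13/216
  weight(Z=1) = 13/216
  weight(Z=2) = 7/72
Total weight = 13/216 + 13/216 + 7/72 = 47/216
P(Z=0 | obs) = 13/216 / 47/216 = 13/47
P(Z=1 | obs) = 13/216 / 47/216 = 13/47
P(Z=2 | obs) = 7/72 / 47/216 = 21/47

P(Z=0) = 13/47, P(Z=1) = 13/47, P(Z=2) = 21/47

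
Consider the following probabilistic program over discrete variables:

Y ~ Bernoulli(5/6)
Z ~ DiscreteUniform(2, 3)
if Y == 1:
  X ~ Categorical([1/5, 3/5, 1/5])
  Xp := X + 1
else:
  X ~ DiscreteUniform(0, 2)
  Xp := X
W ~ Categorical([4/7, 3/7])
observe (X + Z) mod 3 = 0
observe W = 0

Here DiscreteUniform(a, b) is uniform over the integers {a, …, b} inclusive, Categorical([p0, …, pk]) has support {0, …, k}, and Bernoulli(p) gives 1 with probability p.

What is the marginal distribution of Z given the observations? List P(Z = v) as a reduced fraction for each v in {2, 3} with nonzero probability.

P(Z=2) = 5/7, P(Z=3) = 2/7

Enumerate traces; 4 have nonzero weight after conditioning:
  (Y=0, Z=2, X=1, W=0) weight 1/63
  (Y=0, Z=3, X=0, W=0) weight 1/63
  (Y=1, Z=2, X=1, W=0) weight 1/7
  (Y=1, Z=3, X=0, W=0) weight 1/21
Group by Z:
  weight(Z=2) = 10/63
  weight(Z=3) = 4/63
Total weight = 10/63 + 4/63 = 2/9
P(Z=2 | obs) = 10/63 / 2/9 = 5/7
P(Z=3 | obs) = 4/63 / 2/9 = 2/7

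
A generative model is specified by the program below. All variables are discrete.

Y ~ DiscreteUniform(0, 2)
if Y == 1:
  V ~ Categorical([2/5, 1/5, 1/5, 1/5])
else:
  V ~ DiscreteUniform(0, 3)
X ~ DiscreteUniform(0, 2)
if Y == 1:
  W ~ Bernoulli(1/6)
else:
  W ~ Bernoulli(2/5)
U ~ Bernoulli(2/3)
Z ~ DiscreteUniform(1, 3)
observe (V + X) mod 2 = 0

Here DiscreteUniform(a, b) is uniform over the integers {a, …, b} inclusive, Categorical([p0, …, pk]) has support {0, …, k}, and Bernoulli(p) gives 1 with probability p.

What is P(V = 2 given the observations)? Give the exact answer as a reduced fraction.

Enumerate traces; 216 have nonzero weight after conditioning:
  (Y=0, V=0, X=0, W=0, U=0, Z=1) weight 1/540
  (Y=0, V=0, X=0, W=0, U=0, Z=2) weight 1/540
  (Y=0, V=0, X=0, W=0, U=0, Z=3) weight 1/540
  (Y=0, V=0, X=0, W=0, U=1, Z=1) weight 1/270
  (Y=0, V=0, X=0, W=0, U=1, Z=2) weight 1/270
  (Y=0, V=0, X=0, W=0, U=1, Z=3) weight 1/270
  (Y=0, V=0, X=0, W=1, U=0, Z=1) weight 1/810
  (Y=0, V=0, X=0, W=1, U=0, Z=2) weight 1/810
  (Y=0, V=1, X=1, W=0, U=0, Z=1) weight 1/540
  (Y=0, V=2, X=0, W=0, U=0, Z=1) weight 1/540
  … 206 more
Group by V:
  weight(V=0) = 1/5
  weight(V=1) = 7/90
  weight(V=2) = 7/45
  weight(V=3) = 7/90
Total weight = 1/5 + 7/90 + 7/45 + 7/90 = 23/45
P(V=0 | obs) = 1/5 / 23/45 = 9/23
P(V=1 | obs) = 7/90 / 23/45 = 7/46
P(V=2 | obs) = 7/45 / 23/45 = 7/23
P(V=3 | obs) = 7/90 / 23/45 = 7/46

P(V = 2 | obs) = 7/23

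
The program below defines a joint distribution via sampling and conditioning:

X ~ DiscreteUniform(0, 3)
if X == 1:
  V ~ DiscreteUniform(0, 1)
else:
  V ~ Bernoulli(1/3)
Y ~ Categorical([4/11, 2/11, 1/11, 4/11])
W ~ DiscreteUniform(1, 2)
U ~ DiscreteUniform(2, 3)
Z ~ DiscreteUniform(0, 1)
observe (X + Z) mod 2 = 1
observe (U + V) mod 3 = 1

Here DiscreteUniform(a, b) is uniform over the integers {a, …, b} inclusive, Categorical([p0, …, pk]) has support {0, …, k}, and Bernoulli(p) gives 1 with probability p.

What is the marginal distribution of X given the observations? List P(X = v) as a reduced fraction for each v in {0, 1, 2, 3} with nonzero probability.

Enumerate traces; 32 have nonzero weight after conditioning:
  (X=0, V=1, Y=0, W=1, U=3, Z=1) weight 1/264
  (X=0, V=1, Y=0, W=2, U=3, Z=1) weight 1/264
  (X=0, V=1, Y=1, W=1, U=3, Z=1) weight 1/528
  (X=0, V=1, Y=1, W=2, U=3, Z=1) weight 1/528
  (X=0, V=1, Y=2, W=1, U=3, Z=1) weight 1/1056
  (X=0, V=1, Y=2, W=2, U=3, Z=1) weight 1/1056
  (X=0, V=1, Y=3, W=1, U=3, Z=1) weight 1/264
  (X=0, V=1, Y=3, W=2, U=3, Z=1) weight 1/264
  (X=1, V=1, Y=0, W=1, U=3, Z=0) weight 1/176
  (X=2, V=1, Y=0, W=1, U=3, Z=1) weight 1/264
  … 22 more
Group by X:
  weight(X=0) = 1/48
  weight(X=1) = 1/32
  weight(X=2) = 1/48
  weight(X=3) = 1/48
Total weight = 1/48 + 1/32 + 1/48 + 1/48 = 3/32
P(X=0 | obs) = 1/48 / 3/32 = 2/9
P(X=1 | obs) = 1/32 / 3/32 = 1/3
P(X=2 | obs) = 1/48 / 3/32 = 2/9
P(X=3 | obs) = 1/48 / 3/32 = 2/9

P(X=0) = 2/9, P(X=1) = 1/3, P(X=2) = 2/9, P(X=3) = 2/9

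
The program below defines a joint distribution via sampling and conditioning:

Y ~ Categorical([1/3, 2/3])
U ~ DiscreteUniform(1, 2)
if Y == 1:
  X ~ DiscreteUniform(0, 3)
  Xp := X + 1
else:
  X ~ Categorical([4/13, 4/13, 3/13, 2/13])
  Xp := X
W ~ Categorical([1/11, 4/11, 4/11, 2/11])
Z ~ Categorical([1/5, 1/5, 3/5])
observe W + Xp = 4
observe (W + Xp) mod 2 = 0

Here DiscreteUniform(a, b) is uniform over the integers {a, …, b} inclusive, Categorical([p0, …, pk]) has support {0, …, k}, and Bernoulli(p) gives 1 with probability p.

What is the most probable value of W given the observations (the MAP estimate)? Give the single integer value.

Enumerate traces; 42 have nonzero weight after conditioning:
  (Y=0, U=1, X=1, W=3, Z=0) weight 4/2145
  (Y=0, U=1, X=1, W=3, Z=1) weight 4/2145
  (Y=0, U=1, X=1, W=3, Z=2) weight 4/715
  (Y=0, U=1, X=2, W=2, Z=0) weight 2/715
  (Y=0, U=1, X=2, W=2, Z=1) weight 2/715
  (Y=0, U=1, X=2, W=2, Z=2) weight 6/715
  (Y=0, U=1, X=3, W=1, Z=0) weight 4/2145
  (Y=0, U=1, X=3, W=1, Z=1) weight 4/2145
  (Y=1, U=1, X=3, W=0, Z=0) weight 1/660
  … 33 more
Group by W:
  weight(W=0) = 1/66
  weight(W=1) = 34/429
  weight(W=2) = 38/429
  weight(W=3) = 7/143
Total weight = 1/66 + 34/429 + 38/429 + 7/143 = 199/858
P(W=0 | obs) = 1/66 / 199/858 = 13/199
P(W=1 | obs) = 34/429 / 199/858 = 68/199
P(W=2 | obs) = 38/429 / 199/858 = 76/199
P(W=3 | obs) = 7/143 / 199/858 = 42/199
argmax = 2

argmax_v P(W = v | obs) = 2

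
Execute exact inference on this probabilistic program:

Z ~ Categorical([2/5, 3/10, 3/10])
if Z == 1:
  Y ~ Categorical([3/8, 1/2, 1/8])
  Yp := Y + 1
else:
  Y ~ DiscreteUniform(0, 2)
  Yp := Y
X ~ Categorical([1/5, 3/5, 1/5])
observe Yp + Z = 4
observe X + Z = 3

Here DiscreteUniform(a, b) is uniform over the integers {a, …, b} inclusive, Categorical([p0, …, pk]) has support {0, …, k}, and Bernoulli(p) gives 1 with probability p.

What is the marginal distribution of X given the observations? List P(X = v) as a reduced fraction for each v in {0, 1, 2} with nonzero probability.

P(X=1) = 8/9, P(X=2) = 1/9

Enumerate traces; 2 have nonzero weight after conditioning:
  (Z=1, Y=2, X=2) weight 3/400
  (Z=2, Y=2, X=1) weight 3/50
Group by X:
  weight(X=1) = 3/50
  weight(X=2) = 3/400
Total weight = 3/50 + 3/400 = 27/400
P(X=1 | obs) = 3/50 / 27/400 = 8/9
P(X=2 | obs) = 3/400 / 27/400 = 1/9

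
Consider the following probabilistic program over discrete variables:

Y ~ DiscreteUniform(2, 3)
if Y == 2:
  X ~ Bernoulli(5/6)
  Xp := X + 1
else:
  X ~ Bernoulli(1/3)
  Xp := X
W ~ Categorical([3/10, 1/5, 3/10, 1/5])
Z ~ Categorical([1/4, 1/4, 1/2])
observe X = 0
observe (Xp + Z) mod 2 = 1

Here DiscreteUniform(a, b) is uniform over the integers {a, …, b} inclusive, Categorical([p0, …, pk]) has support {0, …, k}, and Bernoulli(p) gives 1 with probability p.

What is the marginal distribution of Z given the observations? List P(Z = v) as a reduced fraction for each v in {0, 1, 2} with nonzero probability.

P(Z=0) = 1/7, P(Z=1) = 4/7, P(Z=2) = 2/7

Enumerate traces; 12 have nonzero weight after conditioning:
  (Y=2, X=0, W=0, Z=0) weight 1/160
  (Y=2, X=0, W=0, Z=2) weight 1/80
  (Y=2, X=0, W=1, Z=0) weight 1/240
  (Y=2, X=0, W=1, Z=2) weight 1/120
  (Y=2, X=0, W=2, Z=0) weight 1/160
  (Y=2, X=0, W=2, Z=2) weight 1/80
  (Y=2, X=0, W=3, Z=0) weight 1/240
  (Y=2, X=0, W=3, Z=2) weight 1/120
  (Y=3, X=0, W=0, Z=1) weight 1/40
  … 3 more
Group by Z:
  weight(Z=0) = 1/48
  weight(Z=1) = 1/12
  weight(Z=2) = 1/24
Total weight = 1/48 + 1/12 + 1/24 = 7/48
P(Z=0 | obs) = 1/48 / 7/48 = 1/7
P(Z=1 | obs) = 1/12 / 7/48 = 4/7
P(Z=2 | obs) = 1/24 / 7/48 = 2/7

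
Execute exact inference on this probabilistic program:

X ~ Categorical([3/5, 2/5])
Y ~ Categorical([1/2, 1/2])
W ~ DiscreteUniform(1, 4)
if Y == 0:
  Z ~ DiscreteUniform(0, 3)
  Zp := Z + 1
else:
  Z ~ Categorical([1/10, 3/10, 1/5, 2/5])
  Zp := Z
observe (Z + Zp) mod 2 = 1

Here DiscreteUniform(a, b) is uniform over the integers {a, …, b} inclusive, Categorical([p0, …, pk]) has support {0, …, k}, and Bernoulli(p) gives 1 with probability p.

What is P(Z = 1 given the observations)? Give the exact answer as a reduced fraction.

P(Z = 1 | obs) = 1/4

Enumerate traces; 32 have nonzero weight after conditioning:
  (X=0, Y=0, W=1, Z=0) weight 3/160
  (X=0, Y=0, W=1, Z=1) weight 3/160
  (X=0, Y=0, W=1, Z=2) weight 3/160
  (X=0, Y=0, W=1, Z=3) weight 3/160
  (X=0, Y=0, W=2, Z=0) weight 3/160
  (X=0, Y=0, W=2, Z=1) weight 3/160
  (X=0, Y=0, W=2, Z=2) weight 3/160
  (X=0, Y=0, W=2, Z=3) weight 3/160
  … 24 more
Group by Z:
  weight(Z=0) = 1/8
  weight(Z=1) = 1/8
  weight(Z=2) = 1/8
  weight(Z=3) = 1/8
Total weight = 1/8 + 1/8 + 1/8 + 1/8 = 1/2
P(Z=0 | obs) = 1/8 / 1/2 = 1/4
P(Z=1 | obs) = 1/8 / 1/2 = 1/4
P(Z=2 | obs) = 1/8 / 1/2 = 1/4
P(Z=3 | obs) = 1/8 / 1/2 = 1/4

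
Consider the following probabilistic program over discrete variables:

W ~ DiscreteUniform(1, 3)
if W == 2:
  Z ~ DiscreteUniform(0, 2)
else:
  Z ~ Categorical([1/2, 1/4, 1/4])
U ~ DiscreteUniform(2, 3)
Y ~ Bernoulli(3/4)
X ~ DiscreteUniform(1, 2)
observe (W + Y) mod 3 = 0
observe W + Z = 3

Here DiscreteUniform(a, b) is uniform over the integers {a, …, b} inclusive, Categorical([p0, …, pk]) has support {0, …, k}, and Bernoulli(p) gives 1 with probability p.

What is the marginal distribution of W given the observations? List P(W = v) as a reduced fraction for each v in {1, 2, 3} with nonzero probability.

P(W=2) = 2/3, P(W=3) = 1/3

Enumerate traces; 8 have nonzero weight after conditioning:
  (W=2, Z=1, U=2, Y=1, X=1) weight 1/48
  (W=2, Z=1, U=2, Y=1, X=2) weight 1/48
  (W=2, Z=1, U=3, Y=1, X=1) weight 1/48
  (W=2, Z=1, U=3, Y=1, X=2) weight 1/48
  (W=3, Z=0, U=2, Y=0, X=1) weight 1/96
  (W=3, Z=0, U=2, Y=0, X=2) weight 1/96
  (W=3, Z=0, U=3, Y=0, X=1) weight 1/96
  (W=3, Z=0, U=3, Y=0, X=2) weight 1/96
Group by W:
  weight(W=2) = 1/12
  weight(W=3) = 1/24
Total weight = 1/12 + 1/24 = 1/8
P(W=2 | obs) = 1/12 / 1/8 = 2/3
P(W=3 | obs) = 1/24 / 1/8 = 1/3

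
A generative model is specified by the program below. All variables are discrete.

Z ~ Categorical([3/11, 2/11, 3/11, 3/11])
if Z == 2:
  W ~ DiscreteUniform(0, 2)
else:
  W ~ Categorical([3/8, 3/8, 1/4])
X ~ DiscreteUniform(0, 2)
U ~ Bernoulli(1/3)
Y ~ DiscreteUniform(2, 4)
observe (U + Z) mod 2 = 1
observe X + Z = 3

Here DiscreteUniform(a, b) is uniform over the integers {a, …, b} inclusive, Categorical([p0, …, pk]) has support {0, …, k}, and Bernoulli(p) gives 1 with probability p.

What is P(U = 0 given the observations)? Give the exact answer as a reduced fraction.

Enumerate traces; 27 have nonzero weight after conditioning:
  (Z=1, W=0, X=2, U=0, Y=2) weight 1/198
  (Z=1, W=0, X=2, U=0, Y=3) weight 1/198
  (Z=1, W=0, X=2, U=0, Y=4) weight 1/198
  (Z=1, W=1, X=2, U=0, Y=2) weight 1/198
  (Z=1, W=1, X=2, U=0, Y=3) weight 1/198
  (Z=1, W=1, X=2, U=0, Y=4) weight 1/198
  (Z=1, W=2, X=2, U=0, Y=2) weight 1/297
  (Z=1, W=2, X=2, U=0, Y=3) weight 1/297
  (Z=2, W=0, X=1, U=1, Y=2) weight 1/297
  … 18 more
Group by U:
  weight(U=0) = 10/99
  weight(U=1) = 1/33
Total weight = 10/99 + 1/33 = 13/99
P(U=0 | obs) = 10/99 / 13/99 = 10/13
P(U=1 | obs) = 1/33 / 13/99 = 3/13

P(U = 0 | obs) = 10/13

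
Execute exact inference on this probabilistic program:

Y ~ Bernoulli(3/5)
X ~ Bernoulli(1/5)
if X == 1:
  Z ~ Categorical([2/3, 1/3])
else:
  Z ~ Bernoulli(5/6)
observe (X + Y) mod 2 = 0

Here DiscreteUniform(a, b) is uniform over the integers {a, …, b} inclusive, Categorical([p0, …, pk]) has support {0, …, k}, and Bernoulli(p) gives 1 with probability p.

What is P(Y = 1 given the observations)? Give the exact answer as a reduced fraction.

P(Y = 1 | obs) = 3/11

Enumerate traces; 4 have nonzero weight after conditioning:
  (Y=0, X=0, Z=0) weight 4/75
  (Y=0, X=0, Z=1) weight 4/15
  (Y=1, X=1, Z=0) weight 2/25
  (Y=1, X=1, Z=1) weight 1/25
Group by Y:
  weight(Y=0) = 8/25
  weight(Y=1) = 3/25
Total weight = 8/25 + 3/25 = 11/25
P(Y=0 | obs) = 8/25 / 11/25 = 8/11
P(Y=1 | obs) = 3/25 / 11/25 = 3/11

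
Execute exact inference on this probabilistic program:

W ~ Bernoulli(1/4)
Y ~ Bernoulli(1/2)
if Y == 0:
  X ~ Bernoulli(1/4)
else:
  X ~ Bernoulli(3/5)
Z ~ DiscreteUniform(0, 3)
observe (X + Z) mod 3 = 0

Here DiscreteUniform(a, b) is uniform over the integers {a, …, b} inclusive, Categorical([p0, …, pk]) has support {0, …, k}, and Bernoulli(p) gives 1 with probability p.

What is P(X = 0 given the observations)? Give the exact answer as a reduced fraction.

P(X = 0 | obs) = 46/63

Enumerate traces; 12 have nonzero weight after conditioning:
  (W=0, Y=0, X=0, Z=0) weight 9/128
  (W=0, Y=0, X=0, Z=3) weight 9/128
  (W=0, Y=0, X=1, Z=2) weight 3/128
  (W=0, Y=1, X=0, Z=0) weight 3/80
  (W=0, Y=1, X=0, Z=3) weight 3/80
  (W=0, Y=1, X=1, Z=2) weight 9/160
  (W=1, Y=0, X=0, Z=0) weight 3/128
  (W=1, Y=0, X=0, Z=3) weight 3/128
  … 4 more
Group by X:
  weight(X=0) = 23/80
  weight(X=1) = 17/160
Total weight = 23/80 + 17/160 = 63/160
P(X=0 | obs) = 23/80 / 63/160 = 46/63
P(X=1 | obs) = 17/160 / 63/160 = 17/63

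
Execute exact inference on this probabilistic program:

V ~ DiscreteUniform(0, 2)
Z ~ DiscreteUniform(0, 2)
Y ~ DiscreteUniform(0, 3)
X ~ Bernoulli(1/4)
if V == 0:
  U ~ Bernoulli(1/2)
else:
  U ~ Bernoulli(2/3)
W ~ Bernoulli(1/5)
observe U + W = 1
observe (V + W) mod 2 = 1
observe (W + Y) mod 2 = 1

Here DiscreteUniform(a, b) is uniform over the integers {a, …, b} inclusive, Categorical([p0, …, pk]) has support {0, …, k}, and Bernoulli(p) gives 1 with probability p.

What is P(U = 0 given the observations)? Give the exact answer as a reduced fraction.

Enumerate traces; 36 have nonzero weight after conditioning:
  (V=0, Z=0, Y=0, X=0, U=0, W=1) weight 1/480
  (V=0, Z=0, Y=0, X=1, U=0, W=1) weight 1/1440
  (V=0, Z=0, Y=2, X=0, U=0, W=1) weight 1/480
  (V=0, Z=0, Y=2, X=1, U=0, W=1) weight 1/1440
  (V=0, Z=1, Y=0, X=0, U=0, W=1) weight 1/480
  (V=0, Z=1, Y=0, X=1, U=0, W=1) weight 1/1440
  (V=0, Z=1, Y=2, X=0, U=0, W=1) weight 1/480
  (V=0, Z=1, Y=2, X=1, U=0, W=1) weight 1/1440
  (V=1, Z=0, Y=1, X=0, U=1, W=0) weight 1/90
  … 27 more
Group by U:
  weight(U=0) = 1/36
  weight(U=1) = 4/45
Total weight = 1/36 + 4/45 = 7/60
P(U=0 | obs) = 1/36 / 7/60 = 5/21
P(U=1 | obs) = 4/45 / 7/60 = 16/21

P(U = 0 | obs) = 5/21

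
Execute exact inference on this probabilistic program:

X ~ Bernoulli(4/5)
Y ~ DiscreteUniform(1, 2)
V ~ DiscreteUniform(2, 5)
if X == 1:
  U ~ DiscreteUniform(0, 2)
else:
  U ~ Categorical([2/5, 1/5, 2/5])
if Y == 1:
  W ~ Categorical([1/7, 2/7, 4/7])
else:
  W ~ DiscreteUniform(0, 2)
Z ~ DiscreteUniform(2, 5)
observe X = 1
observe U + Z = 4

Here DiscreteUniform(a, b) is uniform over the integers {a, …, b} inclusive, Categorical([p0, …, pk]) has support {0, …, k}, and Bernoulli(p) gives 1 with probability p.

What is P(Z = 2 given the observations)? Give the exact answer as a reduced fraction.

Enumerate traces; 72 have nonzero weight after conditioning:
  (X=1, Y=1, V=2, U=0, W=0, Z=4) weight 1/840
  (X=1, Y=1, V=2, U=0, W=1, Z=4) weight 1/420
  (X=1, Y=1, V=2, U=0, W=2, Z=4) weight 1/210
  (X=1, Y=1, V=2, U=1, W=0, Z=3) weight 1/840
  (X=1, Y=1, V=2, U=1, W=1, Z=3) weight 1/420
  (X=1, Y=1, V=2, U=1, W=2, Z=3) weight 1/210
  (X=1, Y=1, V=2, U=2, W=0, Z=2) weight 1/840
  (X=1, Y=1, V=2, U=2, W=1, Z=2) weight 1/420
  … 64 more
Group by Z:
  weight(Z=2) = 1/15
  weight(Z=3) = 1/15
  weight(Z=4) = 1/15
Total weight = 1/15 + 1/15 + 1/15 = 1/5
P(Z=2 | obs) = 1/15 / 1/5 = 1/3
P(Z=3 | obs) = 1/15 / 1/5 = 1/3
P(Z=4 | obs) = 1/15 / 1/5 = 1/3

P(Z = 2 | obs) = 1/3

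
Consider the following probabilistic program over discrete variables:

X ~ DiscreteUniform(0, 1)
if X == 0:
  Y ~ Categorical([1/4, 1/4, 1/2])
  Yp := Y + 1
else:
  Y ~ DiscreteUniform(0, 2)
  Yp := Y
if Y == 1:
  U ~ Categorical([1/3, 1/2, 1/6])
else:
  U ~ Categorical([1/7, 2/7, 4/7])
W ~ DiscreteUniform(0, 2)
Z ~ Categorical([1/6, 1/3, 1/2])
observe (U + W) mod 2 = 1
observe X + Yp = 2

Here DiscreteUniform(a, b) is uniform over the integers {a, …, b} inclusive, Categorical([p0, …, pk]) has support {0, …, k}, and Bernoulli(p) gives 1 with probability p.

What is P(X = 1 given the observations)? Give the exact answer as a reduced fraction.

Enumerate traces; 24 have nonzero weight after conditioning:
  (X=0, Y=1, U=0, W=1, Z=0) weight 1/432
  (X=0, Y=1, U=0, W=1, Z=1) weight 1/216
  (X=0, Y=1, U=0, W=1, Z=2) weight 1/144
  (X=0, Y=1, U=1, W=0, Z=0) weight 1/288
  (X=0, Y=1, U=1, W=0, Z=1) weight 1/144
  (X=0, Y=1, U=1, W=0, Z=2) weight 1/96
  (X=0, Y=1, U=1, W=2, Z=0) weight 1/288
  (X=0, Y=1, U=1, W=2, Z=1) weight 1/144
  (X=1, Y=1, U=0, W=1, Z=0) weight 1/324
  … 15 more
Group by X:
  weight(X=0) = 1/16
  weight(X=1) = 1/12
Total weight = 1/16 + 1/12 = 7/48
P(X=0 | obs) = 1/16 / 7/48 = 3/7
P(X=1 | obs) = 1/12 / 7/48 = 4/7

P(X = 1 | obs) = 4/7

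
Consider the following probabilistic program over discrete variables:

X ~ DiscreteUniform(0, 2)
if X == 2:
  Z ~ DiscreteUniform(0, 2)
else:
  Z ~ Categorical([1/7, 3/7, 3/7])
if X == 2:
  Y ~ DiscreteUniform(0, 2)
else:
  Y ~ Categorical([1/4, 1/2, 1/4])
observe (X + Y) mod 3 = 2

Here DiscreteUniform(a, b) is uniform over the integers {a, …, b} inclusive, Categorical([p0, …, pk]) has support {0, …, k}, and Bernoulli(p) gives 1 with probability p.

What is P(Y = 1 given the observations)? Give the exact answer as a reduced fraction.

P(Y = 1 | obs) = 6/13

Enumerate traces; 9 have nonzero weight after conditioning:
  (X=0, Z=0, Y=2) weight 1/84
  (X=0, Z=1, Y=2) weight 1/28
  (X=0, Z=2, Y=2) weight 1/28
  (X=1, Z=0, Y=1) weight 1/42
  (X=1, Z=1, Y=1) weight 1/14
  (X=1, Z=2, Y=1) weight 1/14
  (X=2, Z=0, Y=0) weight 1/27
  (X=2, Z=1, Y=0) weight 1/27
  … 1 more
Group by Y:
  weight(Y=0) = 1/9
  weight(Y=1) = 1/6
  weight(Y=2) = 1/12
Total weight = 1/9 + 1/6 + 1/12 = 13/36
P(Y=0 | obs) = 1/9 / 13/36 = 4/13
P(Y=1 | obs) = 1/6 / 13/36 = 6/13
P(Y=2 | obs) = 1/12 / 13/36 = 3/13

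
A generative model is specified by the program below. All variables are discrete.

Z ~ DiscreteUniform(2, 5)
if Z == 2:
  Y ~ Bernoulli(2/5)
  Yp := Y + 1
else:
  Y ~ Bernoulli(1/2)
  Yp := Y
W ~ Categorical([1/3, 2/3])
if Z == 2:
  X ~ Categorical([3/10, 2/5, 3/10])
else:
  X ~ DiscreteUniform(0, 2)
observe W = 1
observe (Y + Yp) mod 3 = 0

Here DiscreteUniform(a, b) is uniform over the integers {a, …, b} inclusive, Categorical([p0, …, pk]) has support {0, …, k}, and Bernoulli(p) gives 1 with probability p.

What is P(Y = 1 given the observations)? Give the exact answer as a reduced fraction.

Enumerate traces; 12 have nonzero weight after conditioning:
  (Z=2, Y=1, W=1, X=0) weight 1/50
  (Z=2, Y=1, W=1, X=1) weight 2/75
  (Z=2, Y=1, W=1, X=2) weight 1/50
  (Z=3, Y=0, W=1, X=0) weight 1/36
  (Z=3, Y=0, W=1, X=1) weight 1/36
  (Z=3, Y=0, W=1, X=2) weight 1/36
  (Z=4, Y=0, W=1, X=0) weight 1/36
  (Z=4, Y=0, W=1, X=1) weight 1/36
  … 4 more
Group by Y:
  weight(Y=0) = 1/4
  weight(Y=1) = 1/15
Total weight = 1/4 + 1/15 = 19/60
P(Y=0 | obs) = 1/4 / 19/60 = 15/19
P(Y=1 | obs) = 1/15 / 19/60 = 4/19

P(Y = 1 | obs) = 4/19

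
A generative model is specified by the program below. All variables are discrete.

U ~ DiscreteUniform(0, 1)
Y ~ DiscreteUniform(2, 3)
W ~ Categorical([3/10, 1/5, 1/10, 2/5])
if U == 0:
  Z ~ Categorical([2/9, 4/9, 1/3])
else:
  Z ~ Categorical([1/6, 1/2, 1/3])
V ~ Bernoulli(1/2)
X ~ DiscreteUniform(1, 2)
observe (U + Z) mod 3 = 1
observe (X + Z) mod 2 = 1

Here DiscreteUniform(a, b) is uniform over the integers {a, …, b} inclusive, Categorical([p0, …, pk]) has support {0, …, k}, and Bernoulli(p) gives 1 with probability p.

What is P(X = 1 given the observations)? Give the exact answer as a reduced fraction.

P(X = 1 | obs) = 3/11

Enumerate traces; 32 have nonzero weight after conditioning:
  (U=0, Y=2, W=0, Z=1, V=0, X=2) weight 1/120
  (U=0, Y=2, W=0, Z=1, V=1, X=2) weight 1/120
  (U=0, Y=2, W=1, Z=1, V=0, X=2) weight 1/180
  (U=0, Y=2, W=1, Z=1, V=1, X=2) weight 1/180
  (U=0, Y=2, W=2, Z=1, V=0, X=2) weight 1/360
  (U=0, Y=2, W=2, Z=1, V=1, X=2) weight 1/360
  (U=0, Y=2, W=3, Z=1, V=0, X=2) weight 1/90
  (U=0, Y=2, W=3, Z=1, V=1, X=2) weight 1/90
  (U=1, Y=2, W=0, Z=0, V=0, X=1) weight 1/320
  … 23 more
Group by X:
  weight(X=1) = 1/24
  weight(X=2) = 1/9
Total weight = 1/24 + 1/9 = 11/72
P(X=1 | obs) = 1/24 / 11/72 = 3/11
P(X=2 | obs) = 1/9 / 11/72 = 8/11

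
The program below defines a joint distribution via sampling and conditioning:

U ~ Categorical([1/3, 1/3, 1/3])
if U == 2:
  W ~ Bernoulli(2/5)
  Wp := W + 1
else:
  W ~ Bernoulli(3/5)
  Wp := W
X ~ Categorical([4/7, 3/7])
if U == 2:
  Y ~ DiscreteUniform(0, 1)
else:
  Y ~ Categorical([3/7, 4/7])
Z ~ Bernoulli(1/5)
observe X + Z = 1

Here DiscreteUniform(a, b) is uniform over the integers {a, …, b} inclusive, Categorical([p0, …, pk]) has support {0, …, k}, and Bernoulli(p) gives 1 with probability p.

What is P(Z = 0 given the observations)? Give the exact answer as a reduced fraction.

Enumerate traces; 24 have nonzero weight after conditioning:
  (U=0, W=0, X=0, Y=0, Z=1) weight 8/1225
  (U=0, W=0, X=0, Y=1, Z=1) weight 32/3675
  (U=0, W=0, X=1, Y=0, Z=0) weight 24/1225
  (U=0, W=0, X=1, Y=1, Z=0) weight 32/1225
  (U=0, W=1, X=0, Y=0, Z=1) weight 12/1225
  (U=0, W=1, X=0, Y=1, Z=1) weight 16/1225
  (U=0, W=1, X=1, Y=0, Z=0) weight 36/1225
  (U=0, W=1, X=1, Y=1, Z=0) weight 48/1225
  … 16 more
Group by Z:
  weight(Z=0) = 12/35
  weight(Z=1) = 4/35
Total weight = 12/35 + 4/35 = 16/35
P(Z=0 | obs) = 12/35 / 16/35 = 3/4
P(Z=1 | obs) = 4/35 / 16/35 = 1/4

P(Z = 0 | obs) = 3/4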